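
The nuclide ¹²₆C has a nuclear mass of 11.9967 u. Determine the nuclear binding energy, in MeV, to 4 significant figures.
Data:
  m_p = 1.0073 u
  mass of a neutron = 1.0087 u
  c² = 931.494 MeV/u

The nucleus contains 6 protons and 12 − 6 = 6 neutrons.
Σm = 6·m_p + 6·m_n = 6.0438 + 6.0522 = 12.0960 u
Δm = 12.0960 − 11.9967 = 0.0993 u
E_B = 0.0993 × 931.494 = 92.4974 MeV

92.50 MeV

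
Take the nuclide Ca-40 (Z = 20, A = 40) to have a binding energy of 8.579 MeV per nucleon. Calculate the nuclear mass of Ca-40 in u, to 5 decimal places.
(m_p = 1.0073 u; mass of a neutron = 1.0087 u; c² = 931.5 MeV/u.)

39.95160 u

Total binding energy = 40 × 8.579 = 343.160 MeV
Mass defect = 343.160 MeV / (931.5 MeV/u) = 0.3683951 u
Constituent mass = 20(1.0073) + 20(1.0087) = 40.3200 u
Nuclear mass = 40.3200 − 0.3683951 = 39.9516049 u ≈ 39.95160 u (to 5 decimal places)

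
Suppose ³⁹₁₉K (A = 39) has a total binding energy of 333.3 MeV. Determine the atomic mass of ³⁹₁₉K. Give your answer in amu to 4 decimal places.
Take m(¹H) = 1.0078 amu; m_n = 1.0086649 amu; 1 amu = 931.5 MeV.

38.9637 amu

Mass defect = 333.3 MeV / (931.5 MeV/amu) = 0.357810 amu
Constituent mass = 19(1.0078) + 20(1.0086649) = 39.3214980 amu
Atomic mass = 39.3214980 − 0.357810 = 38.9636880 amu ≈ 38.9637 amu (to 4 decimal places)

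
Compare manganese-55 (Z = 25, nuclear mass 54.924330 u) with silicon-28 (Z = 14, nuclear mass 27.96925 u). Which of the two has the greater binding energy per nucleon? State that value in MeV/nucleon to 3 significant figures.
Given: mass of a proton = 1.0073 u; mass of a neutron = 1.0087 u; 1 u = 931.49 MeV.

manganese-55; 8.79 MeV/nucleon

manganese-55: Σm = 25(1.0073) + 30(1.0087) = 55.4435 u; Δm = 0.519170 u; E_B = 483.60 MeV; E_B/A = 8.793 MeV
silicon-28: Σm = 14(1.0073) + 14(1.0087) = 28.2240 u; Δm = 0.25475 u; E_B = 237.297 MeV; E_B/A = 8.4749 MeV
manganese-55 has the higher binding energy per nucleon, so it is the more tightly bound nucleus.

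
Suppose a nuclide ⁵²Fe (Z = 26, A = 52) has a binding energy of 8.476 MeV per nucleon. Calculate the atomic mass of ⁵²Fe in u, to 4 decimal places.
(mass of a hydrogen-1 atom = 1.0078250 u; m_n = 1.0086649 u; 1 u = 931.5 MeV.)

51.9556 u

Total binding energy = 52 × 8.476 = 440.752 MeV
Mass defect = 440.752 MeV / (931.5 MeV/u) = 0.473164 u
Constituent mass = 26(1.0078250) + 26(1.0086649) = 52.4287374 u
Atomic mass = 52.4287374 − 0.473164 = 51.9555734 u ≈ 51.9556 u (to 4 decimal places)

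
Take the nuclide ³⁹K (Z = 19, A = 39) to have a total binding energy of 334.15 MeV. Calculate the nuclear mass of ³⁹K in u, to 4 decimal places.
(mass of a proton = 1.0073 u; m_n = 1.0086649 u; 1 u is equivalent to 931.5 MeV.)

Mass defect = 334.15 MeV / (931.5 MeV/u) = 0.358722 u
Constituent mass = 19(1.0073) + 20(1.0086649) = 39.3119980 u
Nuclear mass = 39.3119980 − 0.358722 = 38.9532760 u ≈ 38.9533 u (to 4 decimal places)

38.9533 u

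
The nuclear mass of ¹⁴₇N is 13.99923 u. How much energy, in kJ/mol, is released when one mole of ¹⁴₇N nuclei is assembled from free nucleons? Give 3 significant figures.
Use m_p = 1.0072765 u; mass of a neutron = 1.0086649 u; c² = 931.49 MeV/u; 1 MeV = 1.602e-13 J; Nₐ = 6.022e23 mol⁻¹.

Z = 7, so N = A − Z = 14 − 7 = 7.
Σm = 7·m_p + 7·m_n = 7.0509355 + 7.0606543 = 14.1115898 u
Δm = 14.1115898 − 13.99923 = 0.1123598 u
E_B = 0.1123598 × 931.49 = 104.662 MeV
Per nucleus in joules: 104.662 MeV × 1.602e-13 J/MeV = 1.6767e-11 J
Per mole: 1.6767e-11 J × 6.022e23 mol⁻¹ = 1.0097e+13 J/mol

1.01e+10 kJ/mol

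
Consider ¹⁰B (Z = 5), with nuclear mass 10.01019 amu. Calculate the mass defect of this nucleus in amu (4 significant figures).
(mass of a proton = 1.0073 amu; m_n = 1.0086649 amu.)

Σm = 5·m_p + 5·m_n = 5.0365 + 5.0433245 = 10.0798245 amu
Δm = 10.0798245 − 10.01019 = 0.0696345 amu

0.06963 amu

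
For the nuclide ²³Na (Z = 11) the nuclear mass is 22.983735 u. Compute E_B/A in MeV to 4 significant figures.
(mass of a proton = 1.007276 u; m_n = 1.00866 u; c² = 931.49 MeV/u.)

8.109 MeV/nucleon

Mass of separated nucleons = 11(1.007276) + 12(1.00866) = 11.080036 + 12.10392 = 23.183956 u
Δm = 23.183956 − 22.983735 = 0.200221 u
Binding energy = Δm·c² = 0.200221 × 931.49 MeV/u = 186.504 MeV
Dividing by A = 23 gives 8.109 MeV per nucleon.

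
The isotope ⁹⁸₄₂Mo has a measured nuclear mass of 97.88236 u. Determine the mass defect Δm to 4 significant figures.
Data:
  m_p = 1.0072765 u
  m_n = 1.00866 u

0.9082 u

The nucleus contains 42 protons and 98 − 42 = 56 neutrons.
Σm = 42·m_p + 56·m_n = 42.3056130 + 56.48496 = 98.7905730 u
The mass defect is 98.7905730 − 97.88236 = 0.9082130 u.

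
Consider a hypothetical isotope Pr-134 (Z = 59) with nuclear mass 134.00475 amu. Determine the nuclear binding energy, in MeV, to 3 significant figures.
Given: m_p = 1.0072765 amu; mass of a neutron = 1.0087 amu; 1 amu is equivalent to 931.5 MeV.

Total constituent mass: 59 × 1.0072765 + 75 × 1.0087 = 135.0818135 amu
Δm = 135.0818135 − 134.00475 = 1.0770635 amu
Binding energy = Δm·c² = 1.0770635 × 931.5 MeV/amu = 1003.28 MeV

1000 MeV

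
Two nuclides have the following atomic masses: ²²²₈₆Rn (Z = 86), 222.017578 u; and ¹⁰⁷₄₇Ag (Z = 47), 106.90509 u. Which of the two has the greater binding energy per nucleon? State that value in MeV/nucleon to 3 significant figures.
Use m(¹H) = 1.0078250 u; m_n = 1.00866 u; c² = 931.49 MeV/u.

²²²₈₆Rn: Σm = 86(1.0078250) + 136(1.00866) = 223.8507100 u; Δm = 1.8331320 u; E_B = 1707.54 MeV; E_B/A = 7.692 MeV
¹⁰⁷₄₇Ag: Σm = 47(1.0078250) + 60(1.00866) = 107.8873750 u; Δm = 0.9822850 u; E_B = 914.99 MeV; E_B/A = 8.551 MeV
¹⁰⁷₄₇Ag has the higher binding energy per nucleon, so it is the more tightly bound nucleus.

¹⁰⁷₄₇Ag; 8.55 MeV/nucleon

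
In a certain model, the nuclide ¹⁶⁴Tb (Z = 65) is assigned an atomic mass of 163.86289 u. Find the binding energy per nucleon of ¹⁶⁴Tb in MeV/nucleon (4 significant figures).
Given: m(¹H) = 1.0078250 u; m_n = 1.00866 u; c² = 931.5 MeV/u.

8.537 MeV/nucleon

Total constituent mass: 65 × 1.0078250 + 99 × 1.00866 = 165.3659650 u
The mass defect is 165.3659650 − 163.86289 = 1.5030750 u.
Binding energy = Δm·c² = 1.5030750 × 931.5 MeV/u = 1400.11 MeV
Per nucleon: 1400.11 / 164 = 8.537 MeV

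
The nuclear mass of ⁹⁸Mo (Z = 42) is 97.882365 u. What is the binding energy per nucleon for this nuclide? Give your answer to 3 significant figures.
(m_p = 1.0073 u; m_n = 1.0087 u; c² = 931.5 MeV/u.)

Mass of separated nucleons = 42(1.0073) + 56(1.0087) = 42.3066 + 56.4872 = 98.7938 u
Mass defect Δm = 98.7938 − 97.882365 = 0.911435 u
E_B = 0.911435 × 931.5 = 849.002 MeV
Dividing by A = 98 gives 8.663 MeV per nucleon.

8.66 MeV/nucleon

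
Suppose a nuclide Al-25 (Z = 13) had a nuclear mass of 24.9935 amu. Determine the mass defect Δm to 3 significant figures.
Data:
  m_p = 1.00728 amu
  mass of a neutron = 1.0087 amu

The nucleus contains 13 protons and 25 − 13 = 12 neutrons.
Total constituent mass: 13 × 1.00728 + 12 × 1.0087 = 25.19904 amu
Mass defect Δm = 25.19904 − 24.9935 = 0.20554 amu

0.206 amu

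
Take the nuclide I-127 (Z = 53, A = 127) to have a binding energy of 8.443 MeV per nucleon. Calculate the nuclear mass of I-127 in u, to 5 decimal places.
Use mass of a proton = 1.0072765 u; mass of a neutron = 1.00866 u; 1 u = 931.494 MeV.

126.87537 u

Total binding energy = 127 × 8.443 = 1072.261 MeV
Mass defect = 1072.261 MeV / (931.494 MeV/u) = 1.1511196 u
Constituent mass = 53(1.0072765) + 74(1.00866) = 128.0264945 u
Nuclear mass = 128.0264945 − 1.1511196 = 126.8753749 u ≈ 126.87537 u (to 5 decimal places)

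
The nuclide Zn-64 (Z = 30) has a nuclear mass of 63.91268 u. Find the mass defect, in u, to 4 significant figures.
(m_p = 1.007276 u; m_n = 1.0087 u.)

0.6014 u

Σm = 30·m_p + 34·m_n = 30.218280 + 34.2958 = 64.514080 u
Δm = 64.514080 − 63.91268 = 0.601400 u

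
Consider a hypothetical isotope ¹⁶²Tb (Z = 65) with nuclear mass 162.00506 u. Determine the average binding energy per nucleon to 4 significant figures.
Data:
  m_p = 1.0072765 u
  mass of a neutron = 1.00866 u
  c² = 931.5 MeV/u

7.521 MeV/nucleon

Mass of separated nucleons = 65(1.0072765) + 97(1.00866) = 65.4729725 + 97.84002 = 163.3129925 u
The mass defect is 163.3129925 − 162.00506 = 1.3079325 u.
E_B = 1.3079325 × 931.5 = 1218.34 MeV
BE/A = 1218.34 MeV / 162 = 7.521 MeV/nucleon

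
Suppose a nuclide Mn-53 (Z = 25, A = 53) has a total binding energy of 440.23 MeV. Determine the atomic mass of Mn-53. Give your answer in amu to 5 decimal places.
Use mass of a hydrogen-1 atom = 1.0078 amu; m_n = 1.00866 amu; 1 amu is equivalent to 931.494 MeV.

52.96487 amu

Mass defect = 440.23 MeV / (931.494 MeV/amu) = 0.4726064 amu
Constituent mass = 25(1.0078) + 28(1.00866) = 53.43748 amu
Atomic mass = 53.43748 − 0.4726064 = 52.9648736 amu ≈ 52.96487 amu (to 5 decimal places)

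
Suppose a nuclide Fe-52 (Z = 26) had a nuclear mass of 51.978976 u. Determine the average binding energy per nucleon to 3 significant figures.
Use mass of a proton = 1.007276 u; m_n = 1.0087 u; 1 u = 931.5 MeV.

7.82 MeV/nucleon

The nucleus contains 26 protons and 52 − 26 = 26 neutrons.
Total constituent mass: 26 × 1.007276 + 26 × 1.0087 = 52.415376 u
The mass defect is 52.415376 − 51.978976 = 0.436400 u.
Binding energy = Δm·c² = 0.436400 × 931.5 MeV/u = 406.507 MeV
Dividing by A = 52 gives 7.817 MeV per nucleon.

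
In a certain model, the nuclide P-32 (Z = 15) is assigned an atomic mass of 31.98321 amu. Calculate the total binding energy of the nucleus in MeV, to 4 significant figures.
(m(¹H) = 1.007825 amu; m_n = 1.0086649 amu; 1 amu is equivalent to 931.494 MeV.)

262.2 MeV

With 15 protons and 17 neutrons (A = 32):
Σm = 15·m(¹H) + 17·m_n = 15.117375 + 17.1473033 = 32.2646783 amu
Δm = 32.2646783 − 31.98321 = 0.2814683 amu
E_B = 0.2814683 × 931.494 = 262.186 MeV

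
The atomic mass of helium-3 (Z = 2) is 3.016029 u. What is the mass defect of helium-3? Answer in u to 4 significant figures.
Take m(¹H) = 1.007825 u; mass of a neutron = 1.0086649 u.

0.008286 u

Z = 2, so N = A − Z = 3 − 2 = 1.
Mass of separated nucleons = 2(1.007825) + 1(1.0086649) = 2.015650 + 1.0086649 = 3.0243149 u
The mass defect is 3.0243149 − 3.016029 = 0.0082859 u.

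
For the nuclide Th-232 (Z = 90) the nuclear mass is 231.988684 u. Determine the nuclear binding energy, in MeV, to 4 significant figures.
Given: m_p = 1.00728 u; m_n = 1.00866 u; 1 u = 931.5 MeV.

1766 MeV

Z = 90, so N = A − Z = 232 − 90 = 142.
Total constituent mass: 90 × 1.00728 + 142 × 1.00866 = 233.88492 u
The mass defect is 233.88492 − 231.988684 = 1.896236 u.
Converting to energy: 1.896236 u × 931.5 MeV/u = 1766.34 MeV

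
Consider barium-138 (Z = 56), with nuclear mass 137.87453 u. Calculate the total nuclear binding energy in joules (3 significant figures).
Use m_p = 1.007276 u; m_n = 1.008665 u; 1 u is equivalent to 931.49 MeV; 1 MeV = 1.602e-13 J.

1.86e-10 J

Z = 56, so N = A − Z = 138 − 56 = 82.
Total constituent mass: 56 × 1.007276 + 82 × 1.008665 = 139.117986 u
Mass defect Δm = 139.117986 − 137.87453 = 1.243456 u
E_B = 1.243456 × 931.49 = 1158.27 MeV
In joules: 1158.27 MeV × 1.602e-13 J/MeV = 1.8555e-10 J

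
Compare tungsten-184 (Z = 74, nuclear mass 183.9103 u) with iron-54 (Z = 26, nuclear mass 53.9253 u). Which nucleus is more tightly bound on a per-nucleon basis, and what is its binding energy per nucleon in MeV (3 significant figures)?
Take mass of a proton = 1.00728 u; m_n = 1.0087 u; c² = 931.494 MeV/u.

tungsten-184: Σm = 74(1.00728) + 110(1.0087) = 185.49572 u; Δm = 1.58542 u; E_B = 1476.8 MeV; E_B/A = 8.026 MeV
iron-54: Σm = 26(1.00728) + 28(1.0087) = 54.43288 u; Δm = 0.50758 u; E_B = 472.81 MeV; E_B/A = 8.756 MeV
iron-54 has the higher binding energy per nucleon, so it is the more tightly bound nucleus.

iron-54; 8.76 MeV/nucleon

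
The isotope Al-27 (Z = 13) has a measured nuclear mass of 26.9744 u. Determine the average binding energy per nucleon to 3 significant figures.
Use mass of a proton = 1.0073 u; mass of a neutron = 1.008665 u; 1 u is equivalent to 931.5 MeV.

The nucleus contains 13 protons and 27 − 13 = 14 neutrons.
Mass of separated nucleons = 13(1.0073) + 14(1.008665) = 13.0949 + 14.121310 = 27.216210 u
The mass defect is 27.216210 − 26.9744 = 0.241810 u.
Converting to energy: 0.241810 u × 931.5 MeV/u = 225.246 MeV
Per nucleon: 225.246 / 27 = 8.342 MeV

8.34 MeV/nucleon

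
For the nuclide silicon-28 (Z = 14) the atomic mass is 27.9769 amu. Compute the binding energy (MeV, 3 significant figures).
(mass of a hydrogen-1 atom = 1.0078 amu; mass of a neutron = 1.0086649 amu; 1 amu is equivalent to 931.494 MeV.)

236 MeV

With 14 protons and 14 neutrons (A = 28):
Σm = 14·m(¹H) + 14·m_n = 14.1092 + 14.1213086 = 28.2305086 amu
The mass defect is 28.2305086 − 27.9769 = 0.2536086 amu.
E_B = 0.2536086 × 931.494 = 236.235 MeV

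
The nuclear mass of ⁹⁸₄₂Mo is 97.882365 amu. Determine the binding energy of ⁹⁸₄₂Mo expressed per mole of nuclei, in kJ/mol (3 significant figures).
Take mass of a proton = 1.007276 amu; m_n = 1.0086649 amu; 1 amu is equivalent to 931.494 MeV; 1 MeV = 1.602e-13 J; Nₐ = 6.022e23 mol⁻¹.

8.16e+10 kJ/mol

Total constituent mass: 42 × 1.007276 + 56 × 1.0086649 = 98.7908264 amu
Δm = 98.7908264 − 97.882365 = 0.9084614 amu
Converting to energy: 0.9084614 amu × 931.494 MeV/amu = 846.226 MeV
Per nucleus in joules: 846.226 MeV × 1.602e-13 J/MeV = 1.3557e-10 J
Per mole: 1.3557e-10 J × 6.022e23 mol⁻¹ = 8.1640e+13 J/mol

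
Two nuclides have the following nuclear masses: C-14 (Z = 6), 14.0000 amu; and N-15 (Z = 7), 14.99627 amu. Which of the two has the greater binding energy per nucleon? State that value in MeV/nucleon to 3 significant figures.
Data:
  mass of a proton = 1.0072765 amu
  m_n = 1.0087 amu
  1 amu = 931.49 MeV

C-14: Σm = 6(1.0072765) + 8(1.0087) = 14.1132590 amu; Δm = 0.1132590 amu; E_B = 105.50 MeV; E_B/A = 7.536 MeV
N-15: Σm = 7(1.0072765) + 8(1.0087) = 15.1205355 amu; Δm = 0.1242655 amu; E_B = 115.75 MeV; E_B/A = 7.717 MeV
N-15 has the higher binding energy per nucleon, so it is the more tightly bound nucleus.

N-15; 7.72 MeV/nucleon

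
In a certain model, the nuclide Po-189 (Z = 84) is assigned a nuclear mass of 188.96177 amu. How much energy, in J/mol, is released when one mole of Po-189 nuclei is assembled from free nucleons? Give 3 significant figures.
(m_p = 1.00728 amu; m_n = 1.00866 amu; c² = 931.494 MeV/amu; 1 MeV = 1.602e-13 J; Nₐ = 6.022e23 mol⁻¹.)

Z = 84, so N = A − Z = 189 − 84 = 105.
Σm = 84·m_p + 105·m_n = 84.61152 + 105.90930 = 190.52082 amu
Mass defect Δm = 190.52082 − 188.96177 = 1.55905 amu
Binding energy = Δm·c² = 1.55905 × 931.494 MeV/amu = 1452.25 MeV
Per nucleus in joules: 1452.25 MeV × 1.602e-13 J/MeV = 2.3265e-10 J
Per mole: 2.3265e-10 J × 6.022e23 mol⁻¹ = 1.4010e+14 J/mol

1.40e+14 J/mol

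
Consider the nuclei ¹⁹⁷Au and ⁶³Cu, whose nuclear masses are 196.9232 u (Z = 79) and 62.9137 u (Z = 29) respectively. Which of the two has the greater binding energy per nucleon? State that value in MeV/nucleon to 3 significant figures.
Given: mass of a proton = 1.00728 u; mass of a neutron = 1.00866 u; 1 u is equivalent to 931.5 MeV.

⁶³Cu; 8.75 MeV/nucleon

¹⁹⁷Au: Σm = 79(1.00728) + 118(1.00866) = 198.59700 u; Δm = 1.67380 u; E_B = 1559.1 MeV; E_B/A = 7.914 MeV
⁶³Cu: Σm = 29(1.00728) + 34(1.00866) = 63.50556 u; Δm = 0.59186 u; E_B = 551.32 MeV; E_B/A = 8.751 MeV
⁶³Cu has the higher binding energy per nucleon, so it is the more tightly bound nucleus.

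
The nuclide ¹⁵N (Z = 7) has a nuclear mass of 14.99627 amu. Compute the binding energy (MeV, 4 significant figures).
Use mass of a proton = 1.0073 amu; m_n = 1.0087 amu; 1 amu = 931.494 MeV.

115.9 MeV

Z = 7, so N = A − Z = 15 − 7 = 8.
Mass of separated nucleons = 7(1.0073) + 8(1.0087) = 7.0511 + 8.0696 = 15.1207 amu
Mass defect Δm = 15.1207 − 14.99627 = 0.12443 amu
Converting to energy: 0.12443 amu × 931.494 MeV/amu = 115.906 MeV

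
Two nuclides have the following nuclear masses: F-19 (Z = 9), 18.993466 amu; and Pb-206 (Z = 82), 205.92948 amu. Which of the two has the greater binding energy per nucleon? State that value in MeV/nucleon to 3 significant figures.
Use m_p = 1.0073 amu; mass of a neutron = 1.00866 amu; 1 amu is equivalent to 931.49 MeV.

Pb-206; 7.88 MeV/nucleon

F-19: Σm = 9(1.0073) + 10(1.00866) = 19.15230 amu; Δm = 0.158834 amu; E_B = 147.95 MeV; E_B/A = 7.787 MeV
Pb-206: Σm = 82(1.0073) + 124(1.00866) = 207.67244 amu; Δm = 1.74296 amu; E_B = 1623.5 MeV; E_B/A = 7.881 MeV
Pb-206 has the higher binding energy per nucleon, so it is the more tightly bound nucleus.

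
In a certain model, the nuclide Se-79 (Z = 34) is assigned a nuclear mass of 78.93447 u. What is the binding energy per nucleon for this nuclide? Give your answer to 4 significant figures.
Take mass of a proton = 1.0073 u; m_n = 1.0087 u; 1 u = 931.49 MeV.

8.315 MeV/nucleon

With 34 protons and 45 neutrons (A = 79):
Mass of separated nucleons = 34(1.0073) + 45(1.0087) = 34.2482 + 45.3915 = 79.6397 u
Mass defect Δm = 79.6397 − 78.93447 = 0.70523 u
Binding energy = Δm·c² = 0.70523 × 931.49 MeV/u = 656.915 MeV
Dividing by A = 79 gives 8.315 MeV per nucleon.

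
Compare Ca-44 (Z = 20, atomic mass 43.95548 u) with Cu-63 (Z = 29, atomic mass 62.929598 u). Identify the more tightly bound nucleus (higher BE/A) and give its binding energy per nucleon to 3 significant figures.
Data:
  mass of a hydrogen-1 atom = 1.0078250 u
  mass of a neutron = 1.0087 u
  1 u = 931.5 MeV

Ca-44: Σm = 20(1.0078250) + 24(1.0087) = 44.3653000 u; Δm = 0.4098200 u; E_B = 381.75 MeV; E_B/A = 8.676 MeV
Cu-63: Σm = 29(1.0078250) + 34(1.0087) = 63.5227250 u; Δm = 0.5931270 u; E_B = 552.50 MeV; E_B/A = 8.770 MeV
Cu-63 has the higher binding energy per nucleon, so it is the more tightly bound nucleus.

Cu-63; 8.77 MeV/nucleon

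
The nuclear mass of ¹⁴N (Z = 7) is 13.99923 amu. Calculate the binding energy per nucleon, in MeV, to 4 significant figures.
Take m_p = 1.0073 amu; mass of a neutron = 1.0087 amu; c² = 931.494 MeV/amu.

7.503 MeV/nucleon

Total constituent mass: 7 × 1.0073 + 7 × 1.0087 = 14.1120 amu
The mass defect is 14.1120 − 13.99923 = 0.11277 amu.
Converting to energy: 0.11277 amu × 931.494 MeV/amu = 105.045 MeV
Dividing by A = 14 gives 7.503 MeV per nucleon.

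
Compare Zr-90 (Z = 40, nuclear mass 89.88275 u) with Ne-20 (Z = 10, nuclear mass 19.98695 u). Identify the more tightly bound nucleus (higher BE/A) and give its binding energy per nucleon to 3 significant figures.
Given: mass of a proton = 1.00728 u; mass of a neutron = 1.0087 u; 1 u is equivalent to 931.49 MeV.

Zr-90; 8.73 MeV/nucleon

Zr-90: Σm = 40(1.00728) + 50(1.0087) = 90.72620 u; Δm = 0.84345 u; E_B = 785.67 MeV; E_B/A = 8.730 MeV
Ne-20: Σm = 10(1.00728) + 10(1.0087) = 20.15980 u; Δm = 0.17285 u; E_B = 161.008 MeV; E_B/A = 8.050 MeV
Zr-90 has the higher binding energy per nucleon, so it is the more tightly bound nucleus.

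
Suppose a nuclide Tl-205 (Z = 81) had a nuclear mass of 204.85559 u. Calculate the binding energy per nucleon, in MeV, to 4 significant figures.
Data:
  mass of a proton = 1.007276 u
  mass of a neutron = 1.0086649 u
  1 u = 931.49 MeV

8.216 MeV/nucleon

Total constituent mass: 81 × 1.007276 + 124 × 1.0086649 = 206.6638036 u
Δm = 206.6638036 − 204.85559 = 1.8082136 u
Converting to energy: 1.8082136 u × 931.49 MeV/u = 1684.33 MeV
Per nucleon: 1684.33 / 205 = 8.216 MeV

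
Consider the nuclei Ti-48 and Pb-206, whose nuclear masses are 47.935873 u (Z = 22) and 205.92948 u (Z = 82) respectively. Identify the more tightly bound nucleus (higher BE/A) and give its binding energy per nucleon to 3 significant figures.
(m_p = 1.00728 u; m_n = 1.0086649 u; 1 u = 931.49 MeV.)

Ti-48; 8.72 MeV/nucleon

Ti-48: Σm = 22(1.00728) + 26(1.0086649) = 48.3854474 u; Δm = 0.4495744 u; E_B = 418.77 MeV; E_B/A = 8.724 MeV
Pb-206: Σm = 82(1.00728) + 124(1.0086649) = 207.6714076 u; Δm = 1.7419276 u; E_B = 1622.6 MeV; E_B/A = 7.877 MeV
Ti-48 has the higher binding energy per nucleon, so it is the more tightly bound nucleus.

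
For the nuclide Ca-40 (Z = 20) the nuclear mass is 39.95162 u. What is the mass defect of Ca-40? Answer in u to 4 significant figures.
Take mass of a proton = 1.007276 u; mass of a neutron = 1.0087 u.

Total constituent mass: 20 × 1.007276 + 20 × 1.0087 = 40.319520 u
The mass defect is 40.319520 − 39.95162 = 0.367900 u.

0.3679 u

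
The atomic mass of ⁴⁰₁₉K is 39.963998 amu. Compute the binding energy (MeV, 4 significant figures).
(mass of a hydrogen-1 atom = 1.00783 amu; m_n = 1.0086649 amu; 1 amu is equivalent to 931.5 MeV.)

Total constituent mass: 19 × 1.00783 + 21 × 1.0086649 = 40.3307329 amu
Mass defect Δm = 40.3307329 − 39.963998 = 0.3667349 amu
E_B = 0.3667349 × 931.5 = 341.614 MeV

341.6 MeV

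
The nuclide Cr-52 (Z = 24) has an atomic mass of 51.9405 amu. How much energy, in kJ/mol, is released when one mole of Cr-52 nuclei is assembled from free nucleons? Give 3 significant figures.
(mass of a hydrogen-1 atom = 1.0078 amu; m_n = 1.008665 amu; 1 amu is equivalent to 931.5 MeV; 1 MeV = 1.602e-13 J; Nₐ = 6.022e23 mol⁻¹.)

4.40e+10 kJ/mol

Z = 24, so N = A − Z = 52 − 24 = 28.
Σm = 24·m(¹H) + 28·m_n = 24.1872 + 28.242620 = 52.429820 amu
Mass defect Δm = 52.429820 − 51.9405 = 0.489320 amu
E_B = 0.489320 × 931.5 = 455.802 MeV
Per nucleus in joules: 455.802 MeV × 1.602e-13 J/MeV = 7.3019e-11 J
Per mole: 7.3019e-11 J × 6.022e23 mol⁻¹ = 4.3972e+13 J/mol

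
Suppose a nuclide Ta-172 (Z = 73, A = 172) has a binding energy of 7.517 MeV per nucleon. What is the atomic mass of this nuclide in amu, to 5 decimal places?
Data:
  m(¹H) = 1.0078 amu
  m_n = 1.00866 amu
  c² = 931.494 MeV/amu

172.03873 amu

Total binding energy = 172 × 7.517 = 1292.924 MeV
Mass defect = 1292.924 MeV / (931.494 MeV/amu) = 1.3880111 amu
Constituent mass = 73(1.0078) + 99(1.00866) = 173.42674 amu
Atomic mass = 173.42674 − 1.3880111 = 172.0387289 amu ≈ 172.03873 amu (to 5 decimal places)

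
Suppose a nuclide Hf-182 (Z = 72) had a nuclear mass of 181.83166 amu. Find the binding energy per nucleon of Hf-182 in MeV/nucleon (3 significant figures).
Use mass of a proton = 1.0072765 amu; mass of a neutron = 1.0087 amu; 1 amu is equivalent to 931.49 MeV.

Total constituent mass: 72 × 1.0072765 + 110 × 1.0087 = 183.4809080 amu
Mass defect Δm = 183.4809080 − 181.83166 = 1.6492480 amu
Converting to energy: 1.6492480 amu × 931.49 MeV/amu = 1536.26 MeV
BE/A = 1536.26 MeV / 182 = 8.441 MeV/nucleon

8.44 MeV/nucleon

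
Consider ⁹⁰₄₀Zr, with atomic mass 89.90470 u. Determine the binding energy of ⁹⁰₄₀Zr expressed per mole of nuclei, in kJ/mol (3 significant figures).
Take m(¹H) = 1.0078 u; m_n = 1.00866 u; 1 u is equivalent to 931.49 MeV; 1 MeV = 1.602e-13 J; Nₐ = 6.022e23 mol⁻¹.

The nucleus contains 40 protons and 90 − 40 = 50 neutrons.
Σm = 40·m(¹H) + 50·m_n = 40.3120 + 50.43300 = 90.74500 u
The mass defect is 90.74500 − 89.90470 = 0.84030 u.
Binding energy = Δm·c² = 0.84030 × 931.49 MeV/u = 782.731 MeV
Per nucleus in joules: 782.731 MeV × 1.602e-13 J/MeV = 1.2539e-10 J
Per mole: 1.2539e-10 J × 6.022e23 mol⁻¹ = 7.5510e+13 J/mol

7.55e+10 kJ/mol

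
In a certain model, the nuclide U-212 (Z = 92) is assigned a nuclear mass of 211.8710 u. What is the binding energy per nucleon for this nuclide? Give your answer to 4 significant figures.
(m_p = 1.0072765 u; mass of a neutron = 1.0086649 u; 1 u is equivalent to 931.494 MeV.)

8.077 MeV/nucleon

Total constituent mass: 92 × 1.0072765 + 120 × 1.0086649 = 213.7092260 u
Δm = 213.7092260 − 211.8710 = 1.8382260 u
Converting to energy: 1.8382260 u × 931.494 MeV/u = 1712.30 MeV
Dividing by A = 212 gives 8.077 MeV per nucleon.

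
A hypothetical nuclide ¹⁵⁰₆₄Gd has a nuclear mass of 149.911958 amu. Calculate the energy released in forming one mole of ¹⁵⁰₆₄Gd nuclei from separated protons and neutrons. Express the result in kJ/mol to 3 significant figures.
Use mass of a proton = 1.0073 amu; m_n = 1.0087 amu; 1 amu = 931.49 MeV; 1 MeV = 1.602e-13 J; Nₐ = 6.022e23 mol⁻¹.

1.17e+11 kJ/mol

Total constituent mass: 64 × 1.0073 + 86 × 1.0087 = 151.2154 amu
The mass defect is 151.2154 − 149.911958 = 1.303442 amu.
E_B = 1.303442 × 931.49 = 1214.14 MeV
Per nucleus in joules: 1214.14 MeV × 1.602e-13 J/MeV = 1.9451e-10 J
Per mole: 1.9451e-10 J × 6.022e23 mol⁻¹ = 1.1713e+14 J/mol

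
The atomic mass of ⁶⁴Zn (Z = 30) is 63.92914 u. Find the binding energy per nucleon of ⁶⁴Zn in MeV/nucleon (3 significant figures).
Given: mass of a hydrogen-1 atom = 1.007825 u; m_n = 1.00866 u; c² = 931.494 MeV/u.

Z = 30, so N = A − Z = 64 − 30 = 34.
Mass of separated nucleons = 30(1.007825) + 34(1.00866) = 30.234750 + 34.29444 = 64.529190 u
The mass defect is 64.529190 − 63.92914 = 0.600050 u.
E_B = 0.600050 × 931.494 = 558.943 MeV
BE/A = 558.943 MeV / 64 = 8.733 MeV/nucleon

8.73 MeV/nucleon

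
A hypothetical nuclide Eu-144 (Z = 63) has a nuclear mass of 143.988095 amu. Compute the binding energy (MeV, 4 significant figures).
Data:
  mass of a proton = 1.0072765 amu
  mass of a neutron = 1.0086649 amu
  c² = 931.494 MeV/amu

1092 MeV

Z = 63, so N = A − Z = 144 − 63 = 81.
Σm = 63·m_p + 81·m_n = 63.4584195 + 81.7018569 = 145.1602764 amu
Mass defect Δm = 145.1602764 − 143.988095 = 1.1721814 amu
E_B = 1.1721814 × 931.494 = 1091.88 MeV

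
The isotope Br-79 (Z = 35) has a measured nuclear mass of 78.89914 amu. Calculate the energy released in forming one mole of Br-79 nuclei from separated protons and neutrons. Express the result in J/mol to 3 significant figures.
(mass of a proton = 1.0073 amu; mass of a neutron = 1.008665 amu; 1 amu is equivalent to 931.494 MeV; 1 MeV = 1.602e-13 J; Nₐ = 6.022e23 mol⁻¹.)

With 35 protons and 44 neutrons (A = 79):
Σm = 35·m_p + 44·m_n = 35.2555 + 44.381260 = 79.636760 amu
Mass defect Δm = 79.636760 − 78.89914 = 0.737620 amu
Binding energy = Δm·c² = 0.737620 × 931.494 MeV/amu = 687.089 MeV
Per nucleus in joules: 687.089 MeV × 1.602e-13 J/MeV = 1.1007e-10 J
Per mole: 1.1007e-10 J × 6.022e23 mol⁻¹ = 6.6284e+13 J/mol

6.63e+13 J/mol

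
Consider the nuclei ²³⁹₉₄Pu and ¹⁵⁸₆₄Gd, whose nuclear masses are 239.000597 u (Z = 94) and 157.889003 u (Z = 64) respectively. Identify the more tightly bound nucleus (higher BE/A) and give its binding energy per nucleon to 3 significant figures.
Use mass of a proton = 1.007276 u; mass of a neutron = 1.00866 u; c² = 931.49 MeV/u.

²³⁹₉₄Pu: Σm = 94(1.007276) + 145(1.00866) = 240.939644 u; Δm = 1.939047 u; E_B = 1806.2 MeV; E_B/A = 7.557 MeV
¹⁵⁸₆₄Gd: Σm = 64(1.007276) + 94(1.00866) = 159.279704 u; Δm = 1.390701 u; E_B = 1295.4 MeV; E_B/A = 8.199 MeV
¹⁵⁸₆₄Gd has the higher binding energy per nucleon, so it is the more tightly bound nucleus.

¹⁵⁸₆₄Gd; 8.20 MeV/nucleon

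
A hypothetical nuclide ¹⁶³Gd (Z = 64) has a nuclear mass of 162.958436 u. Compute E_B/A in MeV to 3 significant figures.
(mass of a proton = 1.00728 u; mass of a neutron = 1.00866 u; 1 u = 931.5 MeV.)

7.80 MeV/nucleon

Mass of separated nucleons = 64(1.00728) + 99(1.00866) = 64.46592 + 99.85734 = 164.32326 u
The mass defect is 164.32326 − 162.958436 = 1.364824 u.
Binding energy = Δm·c² = 1.364824 × 931.5 MeV/u = 1271.33 MeV
Per nucleon: 1271.33 / 163 = 7.800 MeV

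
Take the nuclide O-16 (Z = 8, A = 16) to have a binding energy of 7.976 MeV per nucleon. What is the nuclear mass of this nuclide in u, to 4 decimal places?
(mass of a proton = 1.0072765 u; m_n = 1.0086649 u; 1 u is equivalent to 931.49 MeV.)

Total binding energy = 16 × 7.976 = 127.616 MeV
Mass defect = 127.616 MeV / (931.49 MeV/u) = 0.137002 u
Constituent mass = 8(1.0072765) + 8(1.0086649) = 16.1275312 u
Nuclear mass = 16.1275312 − 0.137002 = 15.9905292 u ≈ 15.9905 u (to 4 decimal places)

15.9905 u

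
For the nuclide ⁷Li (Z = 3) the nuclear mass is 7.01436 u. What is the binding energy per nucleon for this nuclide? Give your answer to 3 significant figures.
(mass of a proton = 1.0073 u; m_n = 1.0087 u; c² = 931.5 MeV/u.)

The nucleus contains 3 protons and 7 − 3 = 4 neutrons.
Mass of separated nucleons = 3(1.0073) + 4(1.0087) = 3.0219 + 4.0348 = 7.0567 u
Mass defect Δm = 7.0567 − 7.01436 = 0.04234 u
Binding energy = Δm·c² = 0.04234 × 931.5 MeV/u = 39.4397 MeV
Per nucleon: 39.4397 / 7 = 5.634 MeV

5.63 MeV/nucleon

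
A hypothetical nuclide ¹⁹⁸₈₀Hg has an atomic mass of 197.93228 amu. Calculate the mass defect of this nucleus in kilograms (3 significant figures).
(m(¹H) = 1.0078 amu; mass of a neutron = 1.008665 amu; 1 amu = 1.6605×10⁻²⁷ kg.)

With 80 protons and 118 neutrons (A = 198):
Total constituent mass: 80 × 1.0078 + 118 × 1.008665 = 199.646470 amu
Mass defect Δm = 199.646470 − 197.93228 = 1.714190 amu
In SI units: 1.714190 amu × 1.6605×10⁻²⁷ kg/amu = 2.8464e-27 kg

2.85e-27 kg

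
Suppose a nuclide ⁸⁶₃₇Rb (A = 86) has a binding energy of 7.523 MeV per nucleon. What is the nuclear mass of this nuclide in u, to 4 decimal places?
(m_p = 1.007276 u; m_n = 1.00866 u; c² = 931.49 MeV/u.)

85.9990 u

Total binding energy = 86 × 7.523 = 646.978 MeV
Mass defect = 646.978 MeV / (931.49 MeV/u) = 0.694562 u
Constituent mass = 37(1.007276) + 49(1.00866) = 86.693552 u
Nuclear mass = 86.693552 − 0.694562 = 85.998990 u ≈ 85.9990 u (to 4 decimal places)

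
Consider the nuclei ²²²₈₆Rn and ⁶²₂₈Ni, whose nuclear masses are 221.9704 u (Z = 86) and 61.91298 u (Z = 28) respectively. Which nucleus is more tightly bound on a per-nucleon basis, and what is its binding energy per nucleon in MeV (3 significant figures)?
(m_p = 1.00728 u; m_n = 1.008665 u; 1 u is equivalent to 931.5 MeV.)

⁶²₂₈Ni; 8.80 MeV/nucleon

²²²₈₆Rn: Σm = 86(1.00728) + 136(1.008665) = 223.804520 u; Δm = 1.834120 u; E_B = 1708.5 MeV; E_B/A = 7.696 MeV
⁶²₂₈Ni: Σm = 28(1.00728) + 34(1.008665) = 62.498450 u; Δm = 0.585470 u; E_B = 545.37 MeV; E_B/A = 8.796 MeV
⁶²₂₈Ni has the higher binding energy per nucleon, so it is the more tightly bound nucleus.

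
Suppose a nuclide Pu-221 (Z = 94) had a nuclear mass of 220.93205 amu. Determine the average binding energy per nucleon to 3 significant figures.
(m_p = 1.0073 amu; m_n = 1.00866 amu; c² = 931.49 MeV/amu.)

7.81 MeV/nucleon

The nucleus contains 94 protons and 221 − 94 = 127 neutrons.
Mass of separated nucleons = 94(1.0073) + 127(1.00866) = 94.6862 + 128.09982 = 222.78602 amu
Mass defect Δm = 222.78602 − 220.93205 = 1.85397 amu
Binding energy = Δm·c² = 1.85397 × 931.49 MeV/amu = 1726.95 MeV
Dividing by A = 221 gives 7.814 MeV per nucleon.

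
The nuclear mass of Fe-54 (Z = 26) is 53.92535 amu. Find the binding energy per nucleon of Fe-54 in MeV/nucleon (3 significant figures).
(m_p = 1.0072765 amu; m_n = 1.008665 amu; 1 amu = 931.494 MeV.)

8.74 MeV/nucleon

Z = 26, so N = A − Z = 54 − 26 = 28.
Mass of separated nucleons = 26(1.0072765) + 28(1.008665) = 26.1891890 + 28.242620 = 54.4318090 amu
Δm = 54.4318090 − 53.92535 = 0.5064590 amu
Converting to energy: 0.5064590 amu × 931.494 MeV/amu = 471.764 MeV
Per nucleon: 471.764 / 54 = 8.736 MeV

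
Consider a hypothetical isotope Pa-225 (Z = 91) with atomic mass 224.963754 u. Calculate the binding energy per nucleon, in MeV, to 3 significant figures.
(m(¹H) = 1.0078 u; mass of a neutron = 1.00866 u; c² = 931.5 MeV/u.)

7.89 MeV/nucleon

Total constituent mass: 91 × 1.0078 + 134 × 1.00866 = 226.87024 u
Δm = 226.87024 − 224.963754 = 1.906486 u
Converting to energy: 1.906486 u × 931.5 MeV/u = 1775.89 MeV
Dividing by A = 225 gives 7.893 MeV per nucleon.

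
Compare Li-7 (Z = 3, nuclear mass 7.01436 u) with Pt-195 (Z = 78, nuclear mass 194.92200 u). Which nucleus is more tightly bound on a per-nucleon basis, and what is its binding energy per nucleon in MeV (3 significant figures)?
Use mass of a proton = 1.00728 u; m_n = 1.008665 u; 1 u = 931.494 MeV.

Pt-195; 7.93 MeV/nucleon

Li-7: Σm = 3(1.00728) + 4(1.008665) = 7.056500 u; Δm = 0.042140 u; E_B = 39.253 MeV; E_B/A = 5.608 MeV
Pt-195: Σm = 78(1.00728) + 117(1.008665) = 196.581645 u; Δm = 1.659645 u; E_B = 1545.9 MeV; E_B/A = 7.928 MeV
Pt-195 has the higher binding energy per nucleon, so it is the more tightly bound nucleus.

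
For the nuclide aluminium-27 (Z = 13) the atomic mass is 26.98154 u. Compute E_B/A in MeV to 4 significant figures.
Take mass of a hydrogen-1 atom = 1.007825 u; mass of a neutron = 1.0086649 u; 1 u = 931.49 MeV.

Mass of separated nucleons = 13(1.007825) + 14(1.0086649) = 13.101725 + 14.1213086 = 27.2230336 u
Δm = 27.2230336 − 26.98154 = 0.2414936 u
Converting to energy: 0.2414936 u × 931.49 MeV/u = 224.949 MeV
Per nucleon: 224.949 / 27 = 8.331 MeV

8.331 MeV/nucleon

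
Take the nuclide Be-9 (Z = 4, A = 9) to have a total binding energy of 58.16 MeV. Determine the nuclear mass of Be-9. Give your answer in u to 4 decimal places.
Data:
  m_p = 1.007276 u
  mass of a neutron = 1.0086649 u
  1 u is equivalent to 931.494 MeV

9.0100 u

Mass defect = 58.16 MeV / (931.494 MeV/u) = 0.062437 u
Constituent mass = 4(1.007276) + 5(1.0086649) = 9.0724285 u
Nuclear mass = 9.0724285 − 0.062437 = 9.0099915 u ≈ 9.0100 u (to 4 decimal places)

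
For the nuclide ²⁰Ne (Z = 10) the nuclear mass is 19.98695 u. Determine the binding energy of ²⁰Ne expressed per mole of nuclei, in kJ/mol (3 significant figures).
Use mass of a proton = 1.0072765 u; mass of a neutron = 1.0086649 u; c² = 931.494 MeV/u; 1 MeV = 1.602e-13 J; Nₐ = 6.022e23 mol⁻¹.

1.55e+10 kJ/mol

The nucleus contains 10 protons and 20 − 10 = 10 neutrons.
Mass of separated nucleons = 10(1.0072765) + 10(1.0086649) = 10.0727650 + 10.0866490 = 20.1594140 u
Δm = 20.1594140 − 19.98695 = 0.1724640 u
Converting to energy: 0.1724640 u × 931.494 MeV/u = 160.649 MeV
Per nucleus in joules: 160.649 MeV × 1.602e-13 J/MeV = 2.5736e-11 J
Per mole: 2.5736e-11 J × 6.022e23 mol⁻¹ = 1.5498e+13 J/mol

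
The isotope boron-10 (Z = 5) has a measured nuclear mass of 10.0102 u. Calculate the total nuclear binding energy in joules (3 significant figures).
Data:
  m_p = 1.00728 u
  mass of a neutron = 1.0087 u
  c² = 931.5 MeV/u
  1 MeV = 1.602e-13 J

Σm = 5·m_p + 5·m_n = 5.03640 + 5.0435 = 10.07990 u
Δm = 10.07990 − 10.0102 = 0.06970 u
E_B = 0.06970 × 931.5 = 64.9256 MeV
In joules: 64.9256 MeV × 1.602e-13 J/MeV = 1.0401e-11 J

1.04e-11 J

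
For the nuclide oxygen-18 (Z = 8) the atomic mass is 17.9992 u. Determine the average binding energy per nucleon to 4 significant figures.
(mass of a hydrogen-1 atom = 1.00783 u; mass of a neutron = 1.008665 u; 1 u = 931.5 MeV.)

Total constituent mass: 8 × 1.00783 + 10 × 1.008665 = 18.149290 u
Mass defect Δm = 18.149290 − 17.9992 = 0.150090 u
E_B = 0.150090 × 931.5 = 139.809 MeV
Dividing by A = 18 gives 7.767 MeV per nucleon.

7.767 MeV/nucleon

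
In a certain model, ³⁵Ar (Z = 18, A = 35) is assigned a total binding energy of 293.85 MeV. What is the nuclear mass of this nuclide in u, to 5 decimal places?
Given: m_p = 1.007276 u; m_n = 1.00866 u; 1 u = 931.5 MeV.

Mass defect = 293.85 MeV / (931.5 MeV/u) = 0.3154589 u
Constituent mass = 18(1.007276) + 17(1.00866) = 35.278188 u
Nuclear mass = 35.278188 − 0.3154589 = 34.9627291 u ≈ 34.96273 u (to 5 decimal places)

34.96273 u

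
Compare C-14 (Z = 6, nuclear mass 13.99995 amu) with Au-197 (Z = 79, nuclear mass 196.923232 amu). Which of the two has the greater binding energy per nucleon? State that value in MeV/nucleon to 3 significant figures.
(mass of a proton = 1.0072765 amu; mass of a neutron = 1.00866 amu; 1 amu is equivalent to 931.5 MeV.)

C-14: Σm = 6(1.0072765) + 8(1.00866) = 14.1129390 amu; Δm = 0.1129890 amu; E_B = 105.25 MeV; E_B/A = 7.518 MeV
Au-197: Σm = 79(1.0072765) + 118(1.00866) = 198.5967235 amu; Δm = 1.6734915 amu; E_B = 1558.9 MeV; E_B/A = 7.913 MeV
Au-197 has the higher binding energy per nucleon, so it is the more tightly bound nucleus.

Au-197; 7.91 MeV/nucleon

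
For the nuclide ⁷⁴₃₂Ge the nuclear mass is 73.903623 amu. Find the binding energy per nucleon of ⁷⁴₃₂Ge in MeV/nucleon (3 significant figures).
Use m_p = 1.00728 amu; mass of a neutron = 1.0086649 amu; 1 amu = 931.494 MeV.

Total constituent mass: 32 × 1.00728 + 42 × 1.0086649 = 74.5968858 amu
Mass defect Δm = 74.5968858 − 73.903623 = 0.6932628 amu
Binding energy = Δm·c² = 0.6932628 × 931.494 MeV/amu = 645.770 MeV
Per nucleon: 645.770 / 74 = 8.727 MeV

8.73 MeV/nucleon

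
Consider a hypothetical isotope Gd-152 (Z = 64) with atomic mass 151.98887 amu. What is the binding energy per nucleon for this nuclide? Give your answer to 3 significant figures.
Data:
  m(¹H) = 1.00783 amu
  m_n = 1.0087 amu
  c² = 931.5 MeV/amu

7.83 MeV/nucleon

Σm = 64·m(¹H) + 88·m_n = 64.50112 + 88.7656 = 153.26672 amu
Mass defect Δm = 153.26672 − 151.98887 = 1.27785 amu
Binding energy = Δm·c² = 1.27785 × 931.5 MeV/amu = 1190.32 MeV
BE/A = 1190.32 MeV / 152 = 7.831 MeV/nucleon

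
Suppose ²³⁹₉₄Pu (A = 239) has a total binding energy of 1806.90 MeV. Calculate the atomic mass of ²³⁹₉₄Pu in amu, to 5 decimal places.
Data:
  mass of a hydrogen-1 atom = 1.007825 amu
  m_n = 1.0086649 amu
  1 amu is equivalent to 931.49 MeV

239.05217 amu

Mass defect = 1806.90 MeV / (931.49 MeV/amu) = 1.9397954 amu
Constituent mass = 94(1.007825) + 145(1.0086649) = 240.9919605 amu
Atomic mass = 240.9919605 − 1.9397954 = 239.0521651 amu ≈ 239.05217 amu (to 5 decimal places)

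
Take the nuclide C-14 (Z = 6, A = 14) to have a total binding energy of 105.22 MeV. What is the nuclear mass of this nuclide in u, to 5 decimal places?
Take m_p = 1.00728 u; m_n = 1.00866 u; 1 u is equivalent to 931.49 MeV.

Mass defect = 105.22 MeV / (931.49 MeV/u) = 0.1129588 u
Constituent mass = 6(1.00728) + 8(1.00866) = 14.11296 u
Nuclear mass = 14.11296 − 0.1129588 = 14.0000012 u ≈ 14.00000 u (to 5 decimal places)

14.00000 u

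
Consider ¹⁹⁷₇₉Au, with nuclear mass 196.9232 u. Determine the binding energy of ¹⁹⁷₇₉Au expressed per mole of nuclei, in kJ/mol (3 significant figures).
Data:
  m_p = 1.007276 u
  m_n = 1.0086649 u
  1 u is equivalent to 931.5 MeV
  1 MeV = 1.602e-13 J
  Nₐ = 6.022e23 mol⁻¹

Σm = 79·m_p + 118·m_n = 79.574804 + 119.0224582 = 198.5972622 u
Δm = 198.5972622 − 196.9232 = 1.6740622 u
E_B = 1.6740622 × 931.5 = 1559.39 MeV
Per nucleus in joules: 1559.39 MeV × 1.602e-13 J/MeV = 2.4981e-10 J
Per mole: 2.4981e-10 J × 6.022e23 mol⁻¹ = 1.5044e+14 J/mol

1.50e+11 kJ/mol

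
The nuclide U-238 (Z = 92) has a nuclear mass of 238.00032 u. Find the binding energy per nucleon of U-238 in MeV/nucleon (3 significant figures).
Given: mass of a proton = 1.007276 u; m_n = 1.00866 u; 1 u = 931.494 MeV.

7.57 MeV/nucleon

Σm = 92·m_p + 146·m_n = 92.669392 + 147.26436 = 239.933752 u
Mass defect Δm = 239.933752 − 238.00032 = 1.933432 u
Converting to energy: 1.933432 u × 931.494 MeV/u = 1800.98 MeV
Dividing by A = 238 gives 7.567 MeV per nucleon.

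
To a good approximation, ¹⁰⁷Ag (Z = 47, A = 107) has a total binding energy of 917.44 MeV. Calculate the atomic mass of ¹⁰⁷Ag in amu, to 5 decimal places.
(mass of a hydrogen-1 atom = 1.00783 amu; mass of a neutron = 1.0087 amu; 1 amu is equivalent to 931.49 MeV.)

Mass defect = 917.44 MeV / (931.49 MeV/amu) = 0.9849166 amu
Constituent mass = 47(1.00783) + 60(1.0087) = 107.89001 amu
Atomic mass = 107.89001 − 0.9849166 = 106.9050934 amu ≈ 106.90509 amu (to 5 decimal places)

106.90509 amu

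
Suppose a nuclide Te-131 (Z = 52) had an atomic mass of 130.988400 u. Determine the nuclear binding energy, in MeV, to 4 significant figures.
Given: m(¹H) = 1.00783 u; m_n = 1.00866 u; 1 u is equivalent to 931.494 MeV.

With 52 protons and 79 neutrons (A = 131):
Total constituent mass: 52 × 1.00783 + 79 × 1.00866 = 132.09130 u
Δm = 132.09130 − 130.988400 = 1.102900 u
Converting to energy: 1.102900 u × 931.494 MeV/u = 1027.34 MeV

1027 MeV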